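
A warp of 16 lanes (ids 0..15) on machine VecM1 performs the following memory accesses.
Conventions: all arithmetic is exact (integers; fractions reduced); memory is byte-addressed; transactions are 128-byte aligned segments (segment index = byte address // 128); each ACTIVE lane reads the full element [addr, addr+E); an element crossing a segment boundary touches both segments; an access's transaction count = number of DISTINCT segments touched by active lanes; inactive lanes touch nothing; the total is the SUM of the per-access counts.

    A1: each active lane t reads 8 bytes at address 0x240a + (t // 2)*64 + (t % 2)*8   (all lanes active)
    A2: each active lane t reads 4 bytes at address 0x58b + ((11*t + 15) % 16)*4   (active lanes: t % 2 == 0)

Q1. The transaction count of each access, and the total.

A1: 4 transactions
A2: 1 transaction

Answer: 4,1; total 5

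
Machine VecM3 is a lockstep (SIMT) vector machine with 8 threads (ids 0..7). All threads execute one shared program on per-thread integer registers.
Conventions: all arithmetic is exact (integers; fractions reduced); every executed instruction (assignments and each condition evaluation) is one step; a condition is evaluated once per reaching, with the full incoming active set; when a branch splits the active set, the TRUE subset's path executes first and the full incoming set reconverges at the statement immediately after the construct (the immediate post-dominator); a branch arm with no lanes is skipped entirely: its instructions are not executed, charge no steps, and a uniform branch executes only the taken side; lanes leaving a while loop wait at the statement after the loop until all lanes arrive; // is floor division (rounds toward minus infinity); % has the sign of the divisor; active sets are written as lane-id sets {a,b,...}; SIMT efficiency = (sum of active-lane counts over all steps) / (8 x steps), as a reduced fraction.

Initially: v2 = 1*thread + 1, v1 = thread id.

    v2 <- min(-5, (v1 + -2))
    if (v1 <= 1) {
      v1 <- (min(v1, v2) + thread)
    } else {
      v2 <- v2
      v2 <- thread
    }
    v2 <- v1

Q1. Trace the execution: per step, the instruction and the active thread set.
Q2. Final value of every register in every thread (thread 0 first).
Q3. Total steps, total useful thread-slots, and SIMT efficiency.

step 0: v2 <- min(-5, (v1 + -2))     {0,1,2,3,4,5,6,7}
step 1: eval (v1 <= 1)               {0,1,2,3,4,5,6,7}
step 2: v1 <- (min(v1, v2) + thread) {0,1}
step 3: v2 <- v2                     {2,3,4,5,6,7}
step 4: v2 <- thread                 {2,3,4,5,6,7}
step 5: v2 <- v1                     {0,1,2,3,4,5,6,7}

Answer: 6 steps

v2: -5,-4,2,3,4,5,6,7
v1: -5,-4,2,3,4,5,6,7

steps = 6; useful = 38; efficiency = 38/48 = 19/24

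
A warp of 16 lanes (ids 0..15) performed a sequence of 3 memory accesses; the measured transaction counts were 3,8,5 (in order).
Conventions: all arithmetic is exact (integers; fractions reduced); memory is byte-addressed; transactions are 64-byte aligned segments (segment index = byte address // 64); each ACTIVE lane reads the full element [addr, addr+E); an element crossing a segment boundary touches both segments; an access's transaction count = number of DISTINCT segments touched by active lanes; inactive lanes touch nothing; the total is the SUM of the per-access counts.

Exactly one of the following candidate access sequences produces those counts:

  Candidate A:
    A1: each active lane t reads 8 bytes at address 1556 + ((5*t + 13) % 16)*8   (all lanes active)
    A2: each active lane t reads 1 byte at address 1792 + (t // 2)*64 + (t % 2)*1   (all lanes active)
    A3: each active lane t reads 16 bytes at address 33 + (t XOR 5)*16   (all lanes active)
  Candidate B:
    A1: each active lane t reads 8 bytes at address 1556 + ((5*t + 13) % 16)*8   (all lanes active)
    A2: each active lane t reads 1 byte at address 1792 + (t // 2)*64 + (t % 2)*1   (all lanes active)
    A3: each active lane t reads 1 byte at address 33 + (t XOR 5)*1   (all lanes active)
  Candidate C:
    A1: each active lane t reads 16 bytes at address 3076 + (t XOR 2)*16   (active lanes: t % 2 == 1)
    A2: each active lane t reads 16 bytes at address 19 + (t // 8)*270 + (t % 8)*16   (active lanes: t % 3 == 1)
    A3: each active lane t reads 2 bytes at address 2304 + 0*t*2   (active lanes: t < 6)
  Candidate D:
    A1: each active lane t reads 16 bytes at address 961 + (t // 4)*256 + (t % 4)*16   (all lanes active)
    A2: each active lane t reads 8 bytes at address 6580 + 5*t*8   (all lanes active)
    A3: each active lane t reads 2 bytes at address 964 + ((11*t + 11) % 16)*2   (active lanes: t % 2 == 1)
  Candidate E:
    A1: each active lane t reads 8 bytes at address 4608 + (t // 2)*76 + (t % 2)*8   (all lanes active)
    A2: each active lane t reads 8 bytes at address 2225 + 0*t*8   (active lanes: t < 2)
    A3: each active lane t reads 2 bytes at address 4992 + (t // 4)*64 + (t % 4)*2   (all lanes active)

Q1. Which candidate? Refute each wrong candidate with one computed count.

B: A3 gives 1 transaction, not 5
C: A1 gives 5 transactions, not 3
D: A1 gives 8 transactions, not 3
E: A1 gives 9 transactions, not 3
A: all counts match (3,8,5)

Answer: A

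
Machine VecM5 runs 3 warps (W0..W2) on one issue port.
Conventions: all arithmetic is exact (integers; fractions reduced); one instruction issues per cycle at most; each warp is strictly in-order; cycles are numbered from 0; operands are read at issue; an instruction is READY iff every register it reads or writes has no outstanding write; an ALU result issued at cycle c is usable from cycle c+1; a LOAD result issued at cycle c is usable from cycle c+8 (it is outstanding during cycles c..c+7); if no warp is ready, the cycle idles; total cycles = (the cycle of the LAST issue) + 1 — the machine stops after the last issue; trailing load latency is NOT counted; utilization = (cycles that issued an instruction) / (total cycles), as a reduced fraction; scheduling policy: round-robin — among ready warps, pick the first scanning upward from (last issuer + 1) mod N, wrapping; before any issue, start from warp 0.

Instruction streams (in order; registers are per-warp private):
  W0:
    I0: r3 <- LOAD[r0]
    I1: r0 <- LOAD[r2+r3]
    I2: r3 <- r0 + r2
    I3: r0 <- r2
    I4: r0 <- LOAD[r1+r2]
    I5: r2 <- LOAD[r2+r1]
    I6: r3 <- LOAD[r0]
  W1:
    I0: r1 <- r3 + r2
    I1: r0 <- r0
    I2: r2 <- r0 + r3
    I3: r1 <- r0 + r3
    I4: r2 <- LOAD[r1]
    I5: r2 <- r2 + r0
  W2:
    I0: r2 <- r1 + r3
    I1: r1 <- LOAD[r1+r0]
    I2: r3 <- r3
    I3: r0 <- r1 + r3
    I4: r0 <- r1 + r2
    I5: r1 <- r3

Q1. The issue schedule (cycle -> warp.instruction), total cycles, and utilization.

cycle 0: W0.I0
cycle 1: W1.I0
cycle 2: W2.I0
cycle 3: W1.I1
cycle 4: W2.I1
cycle 5: W1.I2
cycle 6: W2.I2
cycle 7: W1.I3
cycle 8: W0.I1
cycle 9: W1.I4
cycle 10: idle
cycle 11: idle
cycle 12: W2.I3
cycle 13: W2.I4
cycle 14: W2.I5
cycle 15: idle
cycle 16: W0.I2
cycle 17: W1.I5
cycle 18: W0.I3
cycle 19: W0.I4
cycle 20: W0.I5
cycle 21: idle
cycle 22: idle
cycle 23: idle
cycle 24: idle
cycle 25: idle
cycle 26: idle
cycle 27: W0.I6

Answer: 28 cycles, utilization 19/28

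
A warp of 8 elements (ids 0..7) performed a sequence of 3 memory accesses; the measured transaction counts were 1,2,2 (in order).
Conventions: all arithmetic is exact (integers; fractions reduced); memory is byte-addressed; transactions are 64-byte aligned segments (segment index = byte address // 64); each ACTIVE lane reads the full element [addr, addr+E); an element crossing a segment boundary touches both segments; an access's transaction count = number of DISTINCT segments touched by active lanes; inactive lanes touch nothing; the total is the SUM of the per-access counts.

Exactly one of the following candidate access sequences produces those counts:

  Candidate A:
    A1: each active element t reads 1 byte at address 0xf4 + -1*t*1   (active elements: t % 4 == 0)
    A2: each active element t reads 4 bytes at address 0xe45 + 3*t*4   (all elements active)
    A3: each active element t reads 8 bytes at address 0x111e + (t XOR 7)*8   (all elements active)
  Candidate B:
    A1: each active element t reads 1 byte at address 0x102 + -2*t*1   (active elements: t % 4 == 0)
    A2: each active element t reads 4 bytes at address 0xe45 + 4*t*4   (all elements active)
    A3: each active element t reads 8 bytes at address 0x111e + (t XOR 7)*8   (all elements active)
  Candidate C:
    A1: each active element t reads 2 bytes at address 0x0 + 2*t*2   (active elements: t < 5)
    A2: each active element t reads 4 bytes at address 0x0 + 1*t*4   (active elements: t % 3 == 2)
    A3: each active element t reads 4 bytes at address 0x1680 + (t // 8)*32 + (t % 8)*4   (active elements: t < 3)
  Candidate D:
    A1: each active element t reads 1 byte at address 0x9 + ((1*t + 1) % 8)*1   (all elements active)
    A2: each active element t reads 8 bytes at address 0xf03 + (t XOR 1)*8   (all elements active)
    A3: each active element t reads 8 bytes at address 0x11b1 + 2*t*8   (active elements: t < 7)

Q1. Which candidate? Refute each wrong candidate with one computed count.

B: A1 gives 2 transactions, not 1
C: A2 gives 1 transaction, not 2
D: A3 gives 3 transactions, not 2
A: all counts match (1,2,2)

Answer: A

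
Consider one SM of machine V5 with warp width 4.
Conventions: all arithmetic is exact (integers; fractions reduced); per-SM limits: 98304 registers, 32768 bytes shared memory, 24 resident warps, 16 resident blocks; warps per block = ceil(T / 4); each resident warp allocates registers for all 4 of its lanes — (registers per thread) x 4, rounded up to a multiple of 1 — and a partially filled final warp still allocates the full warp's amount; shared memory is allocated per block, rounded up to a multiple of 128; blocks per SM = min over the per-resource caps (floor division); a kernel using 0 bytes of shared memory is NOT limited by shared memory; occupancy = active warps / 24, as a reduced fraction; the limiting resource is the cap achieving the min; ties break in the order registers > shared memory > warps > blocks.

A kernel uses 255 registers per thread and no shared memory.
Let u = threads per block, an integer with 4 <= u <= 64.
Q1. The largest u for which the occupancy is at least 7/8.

Answer: u = 48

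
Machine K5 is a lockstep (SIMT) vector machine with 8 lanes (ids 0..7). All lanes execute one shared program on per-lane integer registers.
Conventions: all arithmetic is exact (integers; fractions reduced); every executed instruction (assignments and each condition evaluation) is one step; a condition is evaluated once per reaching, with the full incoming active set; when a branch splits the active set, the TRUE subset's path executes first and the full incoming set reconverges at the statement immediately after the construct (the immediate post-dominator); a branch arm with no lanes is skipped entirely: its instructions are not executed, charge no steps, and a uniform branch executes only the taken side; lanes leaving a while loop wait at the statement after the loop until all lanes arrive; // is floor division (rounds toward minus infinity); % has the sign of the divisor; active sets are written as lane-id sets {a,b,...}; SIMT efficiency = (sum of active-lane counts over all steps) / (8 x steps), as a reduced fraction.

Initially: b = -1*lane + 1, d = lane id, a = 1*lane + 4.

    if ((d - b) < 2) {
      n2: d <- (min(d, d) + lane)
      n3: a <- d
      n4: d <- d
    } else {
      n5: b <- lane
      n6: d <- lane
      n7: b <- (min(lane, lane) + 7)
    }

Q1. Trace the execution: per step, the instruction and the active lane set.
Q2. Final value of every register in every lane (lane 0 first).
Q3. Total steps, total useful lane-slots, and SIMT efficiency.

step 0: eval ((d - b) < 2)           {0,1,2,3,4,5,6,7}
step 1: d <- (min(d, d) + lane)      {0,1}
step 2: a <- d                       {0,1}
step 3: d <- d                       {0,1}
step 4: b <- lane                    {2,3,4,5,6,7}
step 5: d <- lane                    {2,3,4,5,6,7}
step 6: b <- (min(lane, lane) + 7)   {2,3,4,5,6,7}

Answer: 7 steps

b: 1,0,9,10,11,12,13,14
d: 0,2,2,3,4,5,6,7
a: 0,2,6,7,8,9,10,11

steps = 7; useful = 32; efficiency = 32/56 = 4/7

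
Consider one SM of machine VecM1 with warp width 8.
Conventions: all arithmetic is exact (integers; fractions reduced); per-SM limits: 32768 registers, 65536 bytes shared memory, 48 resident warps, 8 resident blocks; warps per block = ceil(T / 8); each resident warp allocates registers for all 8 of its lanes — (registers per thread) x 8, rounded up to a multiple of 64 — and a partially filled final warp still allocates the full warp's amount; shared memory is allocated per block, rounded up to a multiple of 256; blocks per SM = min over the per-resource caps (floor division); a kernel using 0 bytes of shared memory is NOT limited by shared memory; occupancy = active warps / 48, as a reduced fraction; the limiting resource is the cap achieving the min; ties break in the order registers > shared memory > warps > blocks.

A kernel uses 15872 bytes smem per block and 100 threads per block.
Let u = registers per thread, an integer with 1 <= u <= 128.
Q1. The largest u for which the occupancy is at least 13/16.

Answer: u = 104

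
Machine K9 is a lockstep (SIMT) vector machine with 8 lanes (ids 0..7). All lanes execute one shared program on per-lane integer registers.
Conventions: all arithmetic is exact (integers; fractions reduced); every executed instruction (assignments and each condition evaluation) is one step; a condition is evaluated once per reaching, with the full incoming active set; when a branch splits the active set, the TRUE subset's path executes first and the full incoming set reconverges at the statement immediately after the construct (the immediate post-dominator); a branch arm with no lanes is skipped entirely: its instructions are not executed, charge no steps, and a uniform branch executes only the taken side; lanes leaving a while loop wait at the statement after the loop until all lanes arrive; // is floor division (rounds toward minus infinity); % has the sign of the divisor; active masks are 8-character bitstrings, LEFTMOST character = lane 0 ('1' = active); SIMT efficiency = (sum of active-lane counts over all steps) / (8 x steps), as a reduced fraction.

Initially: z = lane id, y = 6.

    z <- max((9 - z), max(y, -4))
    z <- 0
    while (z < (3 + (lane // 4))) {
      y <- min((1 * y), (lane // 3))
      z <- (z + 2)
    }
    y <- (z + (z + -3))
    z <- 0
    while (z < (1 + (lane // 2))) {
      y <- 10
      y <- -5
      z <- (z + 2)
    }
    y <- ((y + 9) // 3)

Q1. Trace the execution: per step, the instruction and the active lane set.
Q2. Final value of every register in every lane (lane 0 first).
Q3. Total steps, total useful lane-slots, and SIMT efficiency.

step 0: z <- max((9 - z), max(y, -4)) 11111111
step 1: z <- 0                       11111111
step 2: eval (z < (3 + (lane // 4))) 11111111
step 3: y <- min((1 * y), (lane // 3)) 11111111
step 4: z <- (z + 2)                 11111111
step 5: eval (z < (3 + (lane // 4))) 11111111
step 6: y <- min((1 * y), (lane // 3)) 11111111
step 7: z <- (z + 2)                 11111111
step 8: eval (z < (3 + (lane // 4))) 11111111
step 9: y <- (z + (z + -3))          11111111
step 10: z <- 0                       11111111
step 11: eval (z < (1 + (lane // 2))) 11111111
step 12: y <- 10                      11111111
step 13: y <- -5                      11111111
step 14: z <- (z + 2)                 11111111
step 15: eval (z < (1 + (lane // 2))) 11111111
step 16: y <- 10                      00001111
step 17: y <- -5                      00001111
step 18: z <- (z + 2)                 00001111
step 19: eval (z < (1 + (lane // 2))) 00001111
step 20: y <- ((y + 9) // 3)          11111111

Answer: 21 steps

z: 2,2,2,2,4,4,4,4
y: 1,1,1,1,1,1,1,1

steps = 21; useful = 152; efficiency = 152/168 = 19/21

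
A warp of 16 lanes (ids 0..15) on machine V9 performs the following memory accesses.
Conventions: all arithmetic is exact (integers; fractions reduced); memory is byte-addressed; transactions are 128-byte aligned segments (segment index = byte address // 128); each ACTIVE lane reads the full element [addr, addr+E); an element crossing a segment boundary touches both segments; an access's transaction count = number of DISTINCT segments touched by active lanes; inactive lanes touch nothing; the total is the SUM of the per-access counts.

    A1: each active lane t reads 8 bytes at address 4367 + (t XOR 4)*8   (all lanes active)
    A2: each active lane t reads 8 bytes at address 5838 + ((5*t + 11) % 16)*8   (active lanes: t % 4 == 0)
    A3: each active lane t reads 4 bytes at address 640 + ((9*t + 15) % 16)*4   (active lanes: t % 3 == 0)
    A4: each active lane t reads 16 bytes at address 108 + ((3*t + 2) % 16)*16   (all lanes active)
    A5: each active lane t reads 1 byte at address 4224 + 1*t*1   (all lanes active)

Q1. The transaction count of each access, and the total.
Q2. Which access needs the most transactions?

A1: 2 transactions
A2: 2 transactions
A3: 1 transaction
A4: 3 transactions
A5: 1 transaction

Answer: 2,2,1,3,1; total 9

Answer: A4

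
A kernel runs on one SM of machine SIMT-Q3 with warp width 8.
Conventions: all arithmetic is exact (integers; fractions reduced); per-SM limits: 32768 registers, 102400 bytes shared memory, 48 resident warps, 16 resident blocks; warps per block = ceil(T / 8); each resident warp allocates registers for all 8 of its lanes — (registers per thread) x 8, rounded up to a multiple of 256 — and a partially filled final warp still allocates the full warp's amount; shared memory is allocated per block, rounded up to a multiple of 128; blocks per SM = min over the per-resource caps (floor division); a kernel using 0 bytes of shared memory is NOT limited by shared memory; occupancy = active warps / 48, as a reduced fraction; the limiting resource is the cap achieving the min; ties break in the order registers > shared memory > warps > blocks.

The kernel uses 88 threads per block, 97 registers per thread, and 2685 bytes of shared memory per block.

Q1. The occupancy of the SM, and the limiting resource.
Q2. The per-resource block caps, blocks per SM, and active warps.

Answer: occupancy 11/24, limited by registers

registers: 2 blocks
shared memory: 38 blocks
warps: 4 blocks
blocks: 16 blocks

Answer: 2 blocks, 22 active warps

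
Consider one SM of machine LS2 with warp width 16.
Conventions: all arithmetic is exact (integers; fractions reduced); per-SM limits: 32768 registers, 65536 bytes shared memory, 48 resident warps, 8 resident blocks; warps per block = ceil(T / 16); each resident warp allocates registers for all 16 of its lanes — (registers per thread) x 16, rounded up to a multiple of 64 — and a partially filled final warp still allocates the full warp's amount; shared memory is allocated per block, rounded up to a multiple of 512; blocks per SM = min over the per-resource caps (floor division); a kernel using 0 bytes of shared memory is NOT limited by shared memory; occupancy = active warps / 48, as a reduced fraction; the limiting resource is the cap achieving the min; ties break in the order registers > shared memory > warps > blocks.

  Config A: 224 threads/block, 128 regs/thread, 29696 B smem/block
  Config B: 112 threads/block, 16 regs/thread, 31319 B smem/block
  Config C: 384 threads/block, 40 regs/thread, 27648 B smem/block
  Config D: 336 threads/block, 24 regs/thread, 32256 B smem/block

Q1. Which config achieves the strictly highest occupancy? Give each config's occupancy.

occupancies: A 7/24, B 7/24, C 1, D 7/8

Answer: C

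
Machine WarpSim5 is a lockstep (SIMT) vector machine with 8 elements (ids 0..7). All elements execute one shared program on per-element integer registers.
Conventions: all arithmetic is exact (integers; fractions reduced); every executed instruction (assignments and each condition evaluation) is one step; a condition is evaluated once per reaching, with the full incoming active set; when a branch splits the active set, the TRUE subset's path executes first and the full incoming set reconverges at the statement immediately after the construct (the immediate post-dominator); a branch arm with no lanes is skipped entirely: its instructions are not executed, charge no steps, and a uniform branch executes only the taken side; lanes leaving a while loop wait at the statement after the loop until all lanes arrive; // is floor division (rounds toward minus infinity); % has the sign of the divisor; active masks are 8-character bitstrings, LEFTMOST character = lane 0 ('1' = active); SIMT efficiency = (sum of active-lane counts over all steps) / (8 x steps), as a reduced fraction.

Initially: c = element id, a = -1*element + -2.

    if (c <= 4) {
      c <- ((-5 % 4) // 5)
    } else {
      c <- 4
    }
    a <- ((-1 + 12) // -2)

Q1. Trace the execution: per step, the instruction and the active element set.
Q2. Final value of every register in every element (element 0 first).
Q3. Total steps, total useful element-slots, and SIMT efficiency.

step 0: eval (c <= 4)                11111111
step 1: c <- ((-5 % 4) // 5)         11111000
step 2: c <- 4                       00000111
step 3: a <- ((-1 + 12) // -2)       11111111

Answer: 4 steps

c: 0,0,0,0,0,4,4,4
a: -6,-6,-6,-6,-6,-6,-6,-6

steps = 4; useful = 24; efficiency = 24/32 = 3/4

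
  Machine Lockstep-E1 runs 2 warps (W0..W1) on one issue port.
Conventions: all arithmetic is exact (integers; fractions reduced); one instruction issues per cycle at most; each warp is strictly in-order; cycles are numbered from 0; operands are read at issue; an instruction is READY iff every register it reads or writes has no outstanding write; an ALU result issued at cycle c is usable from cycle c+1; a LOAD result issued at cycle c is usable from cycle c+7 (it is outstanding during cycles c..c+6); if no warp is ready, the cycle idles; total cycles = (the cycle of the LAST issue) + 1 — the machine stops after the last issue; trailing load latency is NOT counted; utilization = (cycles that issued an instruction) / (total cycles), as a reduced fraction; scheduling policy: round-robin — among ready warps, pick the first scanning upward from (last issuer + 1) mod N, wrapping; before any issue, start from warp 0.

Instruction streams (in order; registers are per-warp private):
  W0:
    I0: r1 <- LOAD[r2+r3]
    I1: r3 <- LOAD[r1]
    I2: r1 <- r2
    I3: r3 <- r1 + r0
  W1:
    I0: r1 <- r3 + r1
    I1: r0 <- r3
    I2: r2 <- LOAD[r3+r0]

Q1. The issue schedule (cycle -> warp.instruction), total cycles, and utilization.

cycle 0: W0.I0
cycle 1: W1.I0
cycle 2: W1.I1
cycle 3: W1.I2
cycle 4: idle
cycle 5: idle
cycle 6: idle
cycle 7: W0.I1
cycle 8: W0.I2
cycle 9: idle
cycle 10: idle
cycle 11: idle
cycle 12: idle
cycle 13: idle
cycle 14: W0.I3

Answer: 15 cycles, utilization 7/15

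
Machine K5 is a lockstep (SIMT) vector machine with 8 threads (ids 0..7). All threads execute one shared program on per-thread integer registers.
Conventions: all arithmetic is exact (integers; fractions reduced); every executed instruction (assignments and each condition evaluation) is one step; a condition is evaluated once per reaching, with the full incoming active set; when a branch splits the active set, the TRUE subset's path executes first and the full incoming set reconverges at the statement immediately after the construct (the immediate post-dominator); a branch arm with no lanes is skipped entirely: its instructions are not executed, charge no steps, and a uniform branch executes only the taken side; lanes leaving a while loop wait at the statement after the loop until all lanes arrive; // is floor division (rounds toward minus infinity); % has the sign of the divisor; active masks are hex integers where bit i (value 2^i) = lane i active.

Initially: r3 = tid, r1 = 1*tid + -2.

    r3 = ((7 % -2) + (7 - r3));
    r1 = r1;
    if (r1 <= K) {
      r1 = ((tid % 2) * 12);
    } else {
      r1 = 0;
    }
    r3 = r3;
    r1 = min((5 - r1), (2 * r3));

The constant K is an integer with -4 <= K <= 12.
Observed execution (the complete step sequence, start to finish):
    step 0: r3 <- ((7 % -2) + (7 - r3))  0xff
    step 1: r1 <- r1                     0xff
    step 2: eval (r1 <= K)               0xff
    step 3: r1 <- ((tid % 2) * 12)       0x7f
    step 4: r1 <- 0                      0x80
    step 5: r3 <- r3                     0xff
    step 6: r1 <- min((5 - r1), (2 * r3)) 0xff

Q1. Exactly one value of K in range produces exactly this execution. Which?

Answer: K = 4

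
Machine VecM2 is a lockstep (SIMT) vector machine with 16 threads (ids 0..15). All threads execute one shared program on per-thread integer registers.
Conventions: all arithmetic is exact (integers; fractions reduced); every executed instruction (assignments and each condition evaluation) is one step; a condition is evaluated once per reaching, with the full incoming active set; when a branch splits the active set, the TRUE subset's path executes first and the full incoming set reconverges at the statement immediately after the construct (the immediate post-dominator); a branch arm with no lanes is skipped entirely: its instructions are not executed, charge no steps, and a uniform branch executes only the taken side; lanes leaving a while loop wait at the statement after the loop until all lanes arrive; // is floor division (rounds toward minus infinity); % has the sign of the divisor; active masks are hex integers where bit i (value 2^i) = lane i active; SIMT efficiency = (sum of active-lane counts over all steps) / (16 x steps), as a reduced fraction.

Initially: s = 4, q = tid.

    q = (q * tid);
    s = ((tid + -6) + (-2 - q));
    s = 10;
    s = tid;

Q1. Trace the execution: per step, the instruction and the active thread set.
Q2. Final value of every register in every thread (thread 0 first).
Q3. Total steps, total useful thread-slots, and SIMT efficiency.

step 0: q <- (q * tid)               0xffff
step 1: s <- ((tid + -6) + (-2 - q)) 0xffff
step 2: s <- 10                      0xffff
step 3: s <- tid                     0xffff

Answer: 4 steps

s: 0,1,2,3,4,5,6,7,8,9,10,11,12,13,14,15
q: 0,1,4,9,16,25,36,49,64,81,100,121,144,169,196,225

steps = 4; useful = 64; efficiency = 64/64 = 1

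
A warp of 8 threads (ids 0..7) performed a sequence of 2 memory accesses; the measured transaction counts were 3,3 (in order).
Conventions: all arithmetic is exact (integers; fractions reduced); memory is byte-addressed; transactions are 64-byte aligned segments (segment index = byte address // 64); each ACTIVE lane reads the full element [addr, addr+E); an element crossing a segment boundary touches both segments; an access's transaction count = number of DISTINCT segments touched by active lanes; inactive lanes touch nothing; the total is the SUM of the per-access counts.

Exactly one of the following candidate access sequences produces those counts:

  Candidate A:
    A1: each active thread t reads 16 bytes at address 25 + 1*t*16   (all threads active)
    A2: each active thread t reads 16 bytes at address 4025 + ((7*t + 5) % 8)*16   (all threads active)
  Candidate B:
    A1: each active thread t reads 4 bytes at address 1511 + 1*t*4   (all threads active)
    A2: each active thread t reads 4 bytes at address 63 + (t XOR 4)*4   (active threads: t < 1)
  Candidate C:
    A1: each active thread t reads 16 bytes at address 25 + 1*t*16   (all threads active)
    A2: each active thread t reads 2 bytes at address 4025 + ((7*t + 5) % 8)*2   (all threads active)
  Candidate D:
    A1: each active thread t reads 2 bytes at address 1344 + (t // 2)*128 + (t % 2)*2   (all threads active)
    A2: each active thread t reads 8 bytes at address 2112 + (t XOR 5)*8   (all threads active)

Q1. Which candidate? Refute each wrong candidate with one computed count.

B: A1 gives 2 transactions, not 3
C: A2 gives 2 transactions, not 3
D: A1 gives 4 transactions, not 3
A: all counts match (3,3)

Answer: A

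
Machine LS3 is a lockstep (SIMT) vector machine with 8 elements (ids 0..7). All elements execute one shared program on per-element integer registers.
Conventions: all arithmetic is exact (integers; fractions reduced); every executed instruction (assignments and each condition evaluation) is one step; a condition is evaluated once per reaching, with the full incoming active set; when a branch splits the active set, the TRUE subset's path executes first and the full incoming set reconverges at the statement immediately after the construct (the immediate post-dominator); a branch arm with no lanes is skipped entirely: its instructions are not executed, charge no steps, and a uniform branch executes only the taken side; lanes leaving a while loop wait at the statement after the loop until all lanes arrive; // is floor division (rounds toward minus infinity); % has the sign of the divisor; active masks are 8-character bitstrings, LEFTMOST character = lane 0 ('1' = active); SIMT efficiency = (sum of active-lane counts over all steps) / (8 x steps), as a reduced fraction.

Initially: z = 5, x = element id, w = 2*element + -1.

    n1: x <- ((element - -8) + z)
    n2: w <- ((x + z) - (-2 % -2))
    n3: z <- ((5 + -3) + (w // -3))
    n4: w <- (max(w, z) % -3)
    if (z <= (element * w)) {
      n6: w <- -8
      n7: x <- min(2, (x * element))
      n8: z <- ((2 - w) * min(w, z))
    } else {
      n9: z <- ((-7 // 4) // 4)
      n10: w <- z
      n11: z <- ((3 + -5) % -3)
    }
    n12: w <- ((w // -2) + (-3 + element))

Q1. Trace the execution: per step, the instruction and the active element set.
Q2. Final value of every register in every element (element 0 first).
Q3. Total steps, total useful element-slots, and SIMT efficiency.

step 0: x <- ((element - -8) + z)    11111111
step 1: w <- ((x + z) - (-2 % -2))   11111111
step 2: z <- ((5 + -3) + (w // -3))  11111111
step 3: w <- (max(w, z) % -3)        11111111
step 4: eval (z <= (element * w))    11111111
step 5: w <- -8                      11110110
step 6: x <- min(2, (x * element))   11110110
step 7: z <- ((2 - w) * min(w, z))   11110110
step 8: z <- ((-7 // 4) // 4)        00001001
step 9: w <- z                       00001001
step 10: z <- ((3 + -5) % -3)         00001001
step 11: w <- ((w // -2) + (-3 + element)) 11111111

Answer: 12 steps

z: -80,-80,-80,-80,-2,-80,-80,-2
x: 0,2,2,2,17,2,2,20
w: 1,2,3,4,1,6,7,4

steps = 12; useful = 72; efficiency = 72/96 = 3/4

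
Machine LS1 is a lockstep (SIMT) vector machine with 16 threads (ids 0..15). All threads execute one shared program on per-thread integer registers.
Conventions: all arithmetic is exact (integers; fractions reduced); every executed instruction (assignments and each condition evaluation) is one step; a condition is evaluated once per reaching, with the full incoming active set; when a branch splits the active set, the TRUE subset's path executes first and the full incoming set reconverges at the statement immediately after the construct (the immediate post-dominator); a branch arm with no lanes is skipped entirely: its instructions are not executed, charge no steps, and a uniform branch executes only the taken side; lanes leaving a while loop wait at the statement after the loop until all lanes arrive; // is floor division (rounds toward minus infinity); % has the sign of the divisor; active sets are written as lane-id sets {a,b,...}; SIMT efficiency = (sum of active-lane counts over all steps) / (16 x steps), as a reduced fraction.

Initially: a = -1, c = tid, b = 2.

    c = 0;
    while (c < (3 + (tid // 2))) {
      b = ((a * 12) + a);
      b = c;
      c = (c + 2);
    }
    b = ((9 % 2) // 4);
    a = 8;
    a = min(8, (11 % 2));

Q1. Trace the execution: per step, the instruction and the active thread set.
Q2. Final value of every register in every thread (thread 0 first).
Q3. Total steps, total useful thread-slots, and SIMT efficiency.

step 0: c <- 0                       {0,1,2,3,4,5,6,7,8,9,10,11,12,13,14,15}
step 1: eval (c < (3 + (tid // 2)))  {0,1,2,3,4,5,6,7,8,9,10,11,12,13,14,15}
step 2: b <- ((a * 12) + a)          {0,1,2,3,4,5,6,7,8,9,10,11,12,13,14,15}
step 3: b <- c                       {0,1,2,3,4,5,6,7,8,9,10,11,12,13,14,15}
step 4: c <- (c + 2)                 {0,1,2,3,4,5,6,7,8,9,10,11,12,13,14,15}
step 5: eval (c < (3 + (tid // 2)))  {0,1,2,3,4,5,6,7,8,9,10,11,12,13,14,15}
step 6: b <- ((a * 12) + a)          {0,1,2,3,4,5,6,7,8,9,10,11,12,13,14,15}
step 7: b <- c                       {0,1,2,3,4,5,6,7,8,9,10,11,12,13,14,15}
step 8: c <- (c + 2)                 {0,1,2,3,4,5,6,7,8,9,10,11,12,13,14,15}
step 9: eval (c < (3 + (tid // 2)))  {0,1,2,3,4,5,6,7,8,9,10,11,12,13,14,15}
step 10: b <- ((a * 12) + a)          {4,5,6,7,8,9,10,11,12,13,14,15}
step 11: b <- c                       {4,5,6,7,8,9,10,11,12,13,14,15}
step 12: c <- (c + 2)                 {4,5,6,7,8,9,10,11,12,13,14,15}
step 13: eval (c < (3 + (tid // 2)))  {4,5,6,7,8,9,10,11,12,13,14,15}
step 14: b <- ((a * 12) + a)          {8,9,10,11,12,13,14,15}
step 15: b <- c                       {8,9,10,11,12,13,14,15}
step 16: c <- (c + 2)                 {8,9,10,11,12,13,14,15}
step 17: eval (c < (3 + (tid // 2)))  {8,9,10,11,12,13,14,15}
step 18: b <- ((a * 12) + a)          {12,13,14,15}
step 19: b <- c                       {12,13,14,15}
step 20: c <- (c + 2)                 {12,13,14,15}
step 21: eval (c < (3 + (tid // 2)))  {12,13,14,15}
step 22: b <- ((9 % 2) // 4)          {0,1,2,3,4,5,6,7,8,9,10,11,12,13,14,15}
step 23: a <- 8                       {0,1,2,3,4,5,6,7,8,9,10,11,12,13,14,15}
step 24: a <- min(8, (11 % 2))        {0,1,2,3,4,5,6,7,8,9,10,11,12,13,14,15}

Answer: 25 steps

a: 1,1,1,1,1,1,1,1,1,1,1,1,1,1,1,1
c: 4,4,4,4,6,6,6,6,8,8,8,8,10,10,10,10
b: 0,0,0,0,0,0,0,0,0,0,0,0,0,0,0,0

steps = 25; useful = 304; efficiency = 304/400 = 19/25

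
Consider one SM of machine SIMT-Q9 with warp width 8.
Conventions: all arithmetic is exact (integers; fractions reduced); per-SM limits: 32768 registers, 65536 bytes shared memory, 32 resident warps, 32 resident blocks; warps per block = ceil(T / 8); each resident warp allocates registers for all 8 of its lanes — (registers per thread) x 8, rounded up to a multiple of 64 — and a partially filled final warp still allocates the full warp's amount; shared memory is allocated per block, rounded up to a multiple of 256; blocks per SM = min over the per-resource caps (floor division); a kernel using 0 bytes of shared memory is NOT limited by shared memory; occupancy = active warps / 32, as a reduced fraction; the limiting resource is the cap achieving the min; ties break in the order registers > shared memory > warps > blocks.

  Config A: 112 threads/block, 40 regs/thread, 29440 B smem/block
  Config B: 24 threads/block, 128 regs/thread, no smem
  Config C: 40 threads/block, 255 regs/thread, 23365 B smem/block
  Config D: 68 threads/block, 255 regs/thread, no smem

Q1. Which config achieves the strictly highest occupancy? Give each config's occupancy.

occupancies: A 7/8, B 15/16, C 5/16, D 9/32

Answer: B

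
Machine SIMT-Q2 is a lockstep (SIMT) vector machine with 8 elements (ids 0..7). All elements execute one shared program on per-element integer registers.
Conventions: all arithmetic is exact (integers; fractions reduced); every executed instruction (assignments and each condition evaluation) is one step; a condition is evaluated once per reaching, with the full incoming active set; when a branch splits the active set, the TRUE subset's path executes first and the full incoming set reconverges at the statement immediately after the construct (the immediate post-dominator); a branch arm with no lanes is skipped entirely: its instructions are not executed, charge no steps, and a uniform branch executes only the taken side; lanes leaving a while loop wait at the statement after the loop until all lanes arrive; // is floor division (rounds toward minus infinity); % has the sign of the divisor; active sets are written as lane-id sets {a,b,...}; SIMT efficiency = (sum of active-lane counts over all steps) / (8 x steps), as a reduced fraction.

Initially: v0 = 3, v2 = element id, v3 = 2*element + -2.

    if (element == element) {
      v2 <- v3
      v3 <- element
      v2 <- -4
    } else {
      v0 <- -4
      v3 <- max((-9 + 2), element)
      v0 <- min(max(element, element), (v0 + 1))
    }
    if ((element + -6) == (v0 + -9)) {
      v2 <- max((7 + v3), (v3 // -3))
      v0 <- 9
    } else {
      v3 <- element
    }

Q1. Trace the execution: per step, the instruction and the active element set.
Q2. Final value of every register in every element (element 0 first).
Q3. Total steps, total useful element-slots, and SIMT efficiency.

step 0: eval (element == element)    {0,1,2,3,4,5,6,7}
step 1: v2 <- v3                     {0,1,2,3,4,5,6,7}
step 2: v3 <- element                {0,1,2,3,4,5,6,7}
step 3: v2 <- -4                     {0,1,2,3,4,5,6,7}
step 4: eval ((element + -6) == (v0 + -9)) {0,1,2,3,4,5,6,7}
step 5: v2 <- max((7 + v3), (v3 // -3)) {0}
step 6: v0 <- 9                      {0}
step 7: v3 <- element                {1,2,3,4,5,6,7}

Answer: 8 steps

v0: 9,3,3,3,3,3,3,3
v2: 7,-4,-4,-4,-4,-4,-4,-4
v3: 0,1,2,3,4,5,6,7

steps = 8; useful = 49; efficiency = 49/64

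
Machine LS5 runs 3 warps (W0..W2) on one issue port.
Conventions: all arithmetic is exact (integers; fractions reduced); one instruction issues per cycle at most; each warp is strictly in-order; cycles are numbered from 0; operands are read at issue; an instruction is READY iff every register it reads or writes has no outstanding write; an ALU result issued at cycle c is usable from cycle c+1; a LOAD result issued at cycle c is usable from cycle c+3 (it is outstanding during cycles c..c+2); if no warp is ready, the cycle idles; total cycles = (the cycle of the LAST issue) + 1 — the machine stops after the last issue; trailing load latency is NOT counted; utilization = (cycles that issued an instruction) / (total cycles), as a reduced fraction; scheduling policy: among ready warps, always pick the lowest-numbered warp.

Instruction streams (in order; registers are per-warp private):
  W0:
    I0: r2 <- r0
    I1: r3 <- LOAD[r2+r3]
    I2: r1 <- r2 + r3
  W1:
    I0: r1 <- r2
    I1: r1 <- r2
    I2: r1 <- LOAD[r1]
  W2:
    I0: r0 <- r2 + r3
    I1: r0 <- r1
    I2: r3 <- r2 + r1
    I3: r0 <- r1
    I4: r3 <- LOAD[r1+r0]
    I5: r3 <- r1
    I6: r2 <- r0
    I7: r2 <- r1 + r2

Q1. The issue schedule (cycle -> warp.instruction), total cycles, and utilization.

cycle 0: W0.I0
cycle 1: W0.I1
cycle 2: W1.I0
cycle 3: W1.I1
cycle 4: W0.I2
cycle 5: W1.I2
cycle 6: W2.I0
cycle 7: W2.I1
cycle 8: W2.I2
cycle 9: W2.I3
cycle 10: W2.I4
cycle 11: idle
cycle 12: idle
cycle 13: W2.I5
cycle 14: W2.I6
cycle 15: W2.I7

Answer: 16 cycles, utilization 7/8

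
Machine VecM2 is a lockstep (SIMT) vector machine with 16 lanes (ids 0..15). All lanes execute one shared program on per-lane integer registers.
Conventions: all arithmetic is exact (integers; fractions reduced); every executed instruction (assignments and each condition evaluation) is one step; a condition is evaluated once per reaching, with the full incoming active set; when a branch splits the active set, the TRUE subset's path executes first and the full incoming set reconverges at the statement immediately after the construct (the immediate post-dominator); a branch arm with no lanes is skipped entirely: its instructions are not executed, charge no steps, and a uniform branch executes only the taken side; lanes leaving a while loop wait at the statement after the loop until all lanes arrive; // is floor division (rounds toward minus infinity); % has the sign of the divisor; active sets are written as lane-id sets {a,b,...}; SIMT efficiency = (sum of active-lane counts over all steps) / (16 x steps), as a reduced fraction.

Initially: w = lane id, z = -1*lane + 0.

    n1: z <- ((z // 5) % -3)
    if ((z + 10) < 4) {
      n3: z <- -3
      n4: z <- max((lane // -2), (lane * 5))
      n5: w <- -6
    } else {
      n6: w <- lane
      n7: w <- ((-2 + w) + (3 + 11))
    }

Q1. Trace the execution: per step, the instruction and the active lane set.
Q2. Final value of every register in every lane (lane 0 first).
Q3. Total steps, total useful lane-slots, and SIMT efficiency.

step 0: z <- ((z // 5) % -3)         {0,1,2,3,4,5,6,7,8,9,10,11,12,13,14,15}
step 1: eval ((z + 10) < 4)          {0,1,2,3,4,5,6,7,8,9,10,11,12,13,14,15}
step 2: w <- lane                    {0,1,2,3,4,5,6,7,8,9,10,11,12,13,14,15}
step 3: w <- ((-2 + w) + (3 + 11))   {0,1,2,3,4,5,6,7,8,9,10,11,12,13,14,15}

Answer: 4 steps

w: 12,13,14,15,16,17,18,19,20,21,22,23,24,25,26,27
z: 0,-1,-1,-1,-1,-1,-2,-2,-2,-2,-2,0,0,0,0,0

steps = 4; useful = 64; efficiency = 64/64 = 1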